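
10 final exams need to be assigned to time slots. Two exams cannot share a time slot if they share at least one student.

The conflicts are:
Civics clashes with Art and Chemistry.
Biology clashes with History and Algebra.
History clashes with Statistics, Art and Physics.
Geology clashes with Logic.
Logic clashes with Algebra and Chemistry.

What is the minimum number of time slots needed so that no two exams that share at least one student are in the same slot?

The cycle Chemistry-Logic-Algebra-Biology-History-Art-Civics-Chemistry has odd length 7, so it cannot be 2-colored; at least 3 time slots are needed.
Using 3 time slots: Civics=1, Biology=2, History=1, Statistics=2, Art=2, Geology=2, Logic=1, Algebra=3, Physics=2, Chemistry=2. Each listed conflict is separated.

3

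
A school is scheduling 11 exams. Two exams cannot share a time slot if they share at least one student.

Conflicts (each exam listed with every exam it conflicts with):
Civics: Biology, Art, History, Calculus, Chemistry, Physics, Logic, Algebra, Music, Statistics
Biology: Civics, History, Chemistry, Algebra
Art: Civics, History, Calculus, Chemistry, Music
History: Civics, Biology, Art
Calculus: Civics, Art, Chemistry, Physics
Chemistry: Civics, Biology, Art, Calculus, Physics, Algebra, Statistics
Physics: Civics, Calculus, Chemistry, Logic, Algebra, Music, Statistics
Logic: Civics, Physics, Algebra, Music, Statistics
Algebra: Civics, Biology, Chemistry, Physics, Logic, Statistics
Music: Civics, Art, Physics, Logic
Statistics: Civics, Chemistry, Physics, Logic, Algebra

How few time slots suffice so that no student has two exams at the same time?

Civics, Physics, Logic, Algebra, Statistics are mutually in conflict, so at least 5 time slots are needed.
5 time slots suffice: Civics=1, Biology=2, Art=2, History=3, Calculus=4, Chemistry=3, Physics=2, Logic=3, Algebra=4, Music=4, Statistics=5. Every pair that conflicts lands in different time slots.

5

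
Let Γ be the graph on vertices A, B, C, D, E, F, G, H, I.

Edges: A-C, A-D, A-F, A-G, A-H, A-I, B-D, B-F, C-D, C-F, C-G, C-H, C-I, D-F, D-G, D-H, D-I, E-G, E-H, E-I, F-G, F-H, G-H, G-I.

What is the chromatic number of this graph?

A, C, D, F, G, H are pairwise adjacent (a clique of size 6), so at least 6 colors are needed.
One proper 6-coloring: A=6, B=1, C=5, D=2, E=2, F=3, G=1, H=4, I=3. Each edge has distinct colors on its endpoints.

6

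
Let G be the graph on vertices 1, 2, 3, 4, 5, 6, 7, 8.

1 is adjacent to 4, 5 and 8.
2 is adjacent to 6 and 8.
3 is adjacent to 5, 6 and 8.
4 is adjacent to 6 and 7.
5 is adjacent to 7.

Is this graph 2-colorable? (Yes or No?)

No

The cycle 8-2-6-4-1-8 has odd length 5, so it cannot be 2-colored; at least 3 colors are needed.
So 2 colors are not enough.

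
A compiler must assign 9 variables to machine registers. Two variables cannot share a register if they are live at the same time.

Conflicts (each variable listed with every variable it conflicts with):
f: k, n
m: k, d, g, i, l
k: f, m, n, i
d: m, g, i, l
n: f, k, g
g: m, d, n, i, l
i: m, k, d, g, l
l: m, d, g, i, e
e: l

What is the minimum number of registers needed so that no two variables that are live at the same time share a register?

m, d, g, i, l are mutually in conflict, so at least 5 registers are needed.
5 registers suffice: register 1 → {k, l}; register 2 → {n, i, e}; register 3 → {f, m}; register 4 → {g}; register 5 → {d}. No two conflicting variables share a register.

5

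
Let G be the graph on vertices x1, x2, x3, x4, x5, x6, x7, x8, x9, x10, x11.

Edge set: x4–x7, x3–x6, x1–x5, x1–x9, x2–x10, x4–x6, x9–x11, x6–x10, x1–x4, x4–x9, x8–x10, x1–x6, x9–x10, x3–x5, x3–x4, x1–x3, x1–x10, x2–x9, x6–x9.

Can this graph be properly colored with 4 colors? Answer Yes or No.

Yes

The chromatic number is 4. x1, x3, x4, x6 form a clique, so at least 4 colors are needed.
4 colors suffice: color 1 → {x3, x7, x8, x9}; color 2 → {x1, x2, x11}; color 3 → {x4, x5, x10}; color 4 → {x6}.
That is already a proper 4-coloring.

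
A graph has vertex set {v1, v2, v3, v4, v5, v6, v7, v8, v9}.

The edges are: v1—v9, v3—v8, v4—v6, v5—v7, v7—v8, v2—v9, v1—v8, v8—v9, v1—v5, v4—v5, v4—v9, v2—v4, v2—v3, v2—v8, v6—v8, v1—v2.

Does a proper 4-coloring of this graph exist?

The chromatic number is 4. v1, v2, v8, v9 form a clique, so at least 4 colors are needed.
One proper 4-coloring: v1=4, v2=2, v3=3, v4=1, v5=2, v6=2, v7=3, v8=1, v9=3.
That is already a proper 4-coloring.

Yes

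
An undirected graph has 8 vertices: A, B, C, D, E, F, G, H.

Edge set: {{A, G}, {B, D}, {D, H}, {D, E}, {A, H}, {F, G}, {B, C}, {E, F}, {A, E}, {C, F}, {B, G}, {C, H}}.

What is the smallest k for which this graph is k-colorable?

The cycle F-G-A-H-C-F has odd length 5, so it cannot be 2-colored; at least 3 colors are needed.
3 colors suffice: color 1 → {A, D, F}; color 2 → {C, E, G}; color 3 → {B, H}. Each edge has distinct colors on its endpoints.

3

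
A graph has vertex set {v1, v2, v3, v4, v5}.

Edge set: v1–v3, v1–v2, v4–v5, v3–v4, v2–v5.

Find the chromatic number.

The cycle v4-v3-v1-v2-v5-v4 has odd length 5, so it cannot be 2-colored; at least 3 colors are needed.
3 colors suffice: color red → {v1, v5}; color blue → {v2, v3}; color green → {v4}. Each edge has distinct colors on its endpoints.

3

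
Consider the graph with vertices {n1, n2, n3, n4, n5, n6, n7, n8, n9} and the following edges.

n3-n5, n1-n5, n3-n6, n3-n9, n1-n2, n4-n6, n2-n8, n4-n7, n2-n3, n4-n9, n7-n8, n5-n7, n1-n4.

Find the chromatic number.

The cycle n1-n5-n7-n8-n2-n1 has odd length 5, so it cannot be 2-colored; at least 3 colors are needed.
3 colors suffice: color 1 → {n3, n4, n8}; color 2 → {n1, n6, n7, n9}; color 3 → {n2, n5}. Each edge has distinct colors on its endpoints.

3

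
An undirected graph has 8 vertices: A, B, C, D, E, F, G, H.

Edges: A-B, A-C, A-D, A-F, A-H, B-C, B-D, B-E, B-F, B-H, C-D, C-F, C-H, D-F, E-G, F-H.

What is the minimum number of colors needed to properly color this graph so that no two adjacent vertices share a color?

A, B, C, F, H are mutually adjacent (a clique of size 5), so at least 5 colors are needed.
One proper 5-coloring: A=3, B=1, C=4, D=5, E=2, F=2, G=1, H=5. Each edge has distinct colors on its endpoints.

5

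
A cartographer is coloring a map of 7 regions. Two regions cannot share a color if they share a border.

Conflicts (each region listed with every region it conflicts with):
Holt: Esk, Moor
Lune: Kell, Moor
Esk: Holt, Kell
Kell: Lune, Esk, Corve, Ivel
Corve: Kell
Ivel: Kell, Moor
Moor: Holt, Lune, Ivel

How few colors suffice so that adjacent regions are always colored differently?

The cycle Ivel-Moor-Holt-Esk-Kell-Ivel has odd length 5, so it cannot be 2-colored; at least 3 colors are needed.
3 colors suffice: color 1 → {Kell, Moor}; color 2 → {Holt, Lune, Corve, Ivel}; color 3 → {Esk}. Every pair that conflicts lands in different colors.

3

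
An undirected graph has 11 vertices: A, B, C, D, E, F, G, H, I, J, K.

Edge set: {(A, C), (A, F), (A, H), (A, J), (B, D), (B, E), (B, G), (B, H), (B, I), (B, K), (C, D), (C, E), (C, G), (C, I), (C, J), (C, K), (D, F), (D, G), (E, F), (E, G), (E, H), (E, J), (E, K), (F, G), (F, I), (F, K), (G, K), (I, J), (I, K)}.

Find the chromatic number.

4

B, E, G, K are pairwise adjacent (a clique of size 4), so at least 4 colors are needed.
4 colors suffice: color red → {B, C, F}; color blue → {A, D, E, I}; color green → {G, H, J}; color yellow → {K}. Every edge joins two different colors.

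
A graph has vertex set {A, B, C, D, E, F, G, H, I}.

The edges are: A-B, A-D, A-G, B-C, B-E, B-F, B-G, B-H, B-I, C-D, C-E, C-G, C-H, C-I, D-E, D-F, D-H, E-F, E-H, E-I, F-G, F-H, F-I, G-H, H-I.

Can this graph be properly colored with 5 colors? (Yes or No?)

Yes

The chromatic number is 5. B, E, F, H, I form a clique, so at least 5 colors are needed.
5 colors suffice: A=1, B=2, C=3, D=2, E=4, F=3, G=4, H=1, I=5.
That is already a proper 5-coloring.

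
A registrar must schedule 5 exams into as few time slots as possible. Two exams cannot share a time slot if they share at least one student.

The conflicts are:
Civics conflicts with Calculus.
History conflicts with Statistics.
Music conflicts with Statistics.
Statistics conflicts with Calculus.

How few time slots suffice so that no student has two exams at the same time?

2

History and Statistics conflict, so at least 2 time slots are needed.
A valid assignment using 2 time slots: Civics=1, History=2, Music=2, Statistics=1, Calculus=2. Every pair that conflicts lands in different time slots.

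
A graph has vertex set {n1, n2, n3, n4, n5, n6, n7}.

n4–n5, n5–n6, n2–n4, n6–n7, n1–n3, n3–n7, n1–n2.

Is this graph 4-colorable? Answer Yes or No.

The chromatic number is 3. The cycle n3-n7-n6-n5-n4-n2-n1-n3 has odd length 7, so it cannot be 2-colored; at least 3 colors are needed.
3 colors suffice: color red → {n2, n5, n7}; color blue → {n3, n4, n6}; color green → {n1}.
Since 4 ≥ 3, a proper 4-coloring certainly exists.

Yes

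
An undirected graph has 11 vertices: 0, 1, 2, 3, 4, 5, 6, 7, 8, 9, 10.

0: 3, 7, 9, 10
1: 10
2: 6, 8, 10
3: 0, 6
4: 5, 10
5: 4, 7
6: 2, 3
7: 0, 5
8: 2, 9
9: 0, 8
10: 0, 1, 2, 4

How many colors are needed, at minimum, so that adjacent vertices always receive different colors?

The cycle 9-0-10-2-8-9 has odd length 5, so it cannot be 2-colored; at least 3 colors are needed.
3 colors suffice: color red → {3, 7, 9, 10}; color blue → {0, 1, 2, 4}; color green → {5, 6, 8}. Every edge joins two different colors.

3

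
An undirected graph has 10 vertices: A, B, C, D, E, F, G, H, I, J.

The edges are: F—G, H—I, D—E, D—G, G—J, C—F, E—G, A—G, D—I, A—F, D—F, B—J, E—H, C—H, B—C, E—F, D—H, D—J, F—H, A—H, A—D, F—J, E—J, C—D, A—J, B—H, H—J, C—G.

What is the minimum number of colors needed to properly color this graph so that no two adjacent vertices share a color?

D, E, F, G, J are pairwise adjacent (a clique of size 5), so at least 5 colors are needed.
A valid assignment using 5 colors: A=purple, B=blue, C=green, D=blue, E=purple, F=yellow, G=red, H=red, I=green, J=green. Every edge joins two different colors.

5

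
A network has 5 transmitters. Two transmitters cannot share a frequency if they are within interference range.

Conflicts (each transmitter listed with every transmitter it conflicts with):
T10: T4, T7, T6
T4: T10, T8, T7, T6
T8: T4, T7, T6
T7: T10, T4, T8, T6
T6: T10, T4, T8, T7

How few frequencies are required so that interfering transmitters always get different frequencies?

T10, T4, T7, T6 pairwise conflict, so at least 4 frequencies are needed.
4 frequencies suffice: frequency 1 → {T4}; frequency 2 → {T6}; frequency 3 → {T7}; frequency 4 → {T10, T8}. Every pair that conflicts lands in different frequencies.

4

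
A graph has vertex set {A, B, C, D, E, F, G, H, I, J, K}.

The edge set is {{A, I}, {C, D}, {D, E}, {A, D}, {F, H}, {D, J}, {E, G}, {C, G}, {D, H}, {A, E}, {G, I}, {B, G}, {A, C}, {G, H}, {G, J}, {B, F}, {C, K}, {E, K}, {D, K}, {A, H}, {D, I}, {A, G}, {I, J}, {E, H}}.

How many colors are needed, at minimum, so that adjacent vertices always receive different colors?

4

A, D, E, H form a clique, so at least 4 colors are needed.
A valid assignment using 4 colors: A=blue, B=blue, C=green, D=red, E=green, F=red, G=red, H=yellow, I=green, J=blue, K=blue. Every edge joins two different colors.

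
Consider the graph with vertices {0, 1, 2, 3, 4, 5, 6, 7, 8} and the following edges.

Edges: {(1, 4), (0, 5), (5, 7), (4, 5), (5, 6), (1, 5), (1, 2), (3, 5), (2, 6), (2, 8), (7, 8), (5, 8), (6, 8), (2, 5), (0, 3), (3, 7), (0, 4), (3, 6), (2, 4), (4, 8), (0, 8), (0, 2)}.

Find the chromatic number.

5

0, 2, 4, 5, 8 are mutually adjacent (a clique of size 5), so at least 5 colors are needed.
One proper 5-coloring: 0=purple, 1=green, 2=blue, 3=blue, 4=yellow, 5=red, 6=yellow, 7=yellow, 8=green. Every edge joins two different colors.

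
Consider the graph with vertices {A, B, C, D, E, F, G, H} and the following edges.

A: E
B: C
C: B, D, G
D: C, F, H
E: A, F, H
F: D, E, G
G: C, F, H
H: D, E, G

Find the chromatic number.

2

D and F are adjacent, so at least 2 colors are needed.
2 colors suffice: color 1 → {B, D, E, G}; color 2 → {A, C, F, H}. No two adjacent vertices share a color.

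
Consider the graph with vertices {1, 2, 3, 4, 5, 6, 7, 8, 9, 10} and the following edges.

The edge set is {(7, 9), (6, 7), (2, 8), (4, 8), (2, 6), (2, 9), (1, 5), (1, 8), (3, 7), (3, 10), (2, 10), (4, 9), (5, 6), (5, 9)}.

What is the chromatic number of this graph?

The cycle 9-4-8-1-5-9 has odd length 5, so it cannot be 2-colored; at least 3 colors are needed.
3 colors suffice: color a → {2, 4, 5, 7}; color b → {6, 8, 9, 10}; color c → {1, 3}. Each edge has distinct colors on its endpoints.

3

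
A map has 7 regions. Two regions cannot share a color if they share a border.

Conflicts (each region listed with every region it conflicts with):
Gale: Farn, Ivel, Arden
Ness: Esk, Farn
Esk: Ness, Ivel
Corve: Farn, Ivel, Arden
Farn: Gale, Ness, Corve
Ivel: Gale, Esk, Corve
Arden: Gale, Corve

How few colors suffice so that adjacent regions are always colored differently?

The cycle Esk-Ivel-Gale-Farn-Ness-Esk has odd length 5, so it cannot be 2-colored; at least 3 colors are needed.
A valid assignment using 3 colors: Gale=1, Ness=3, Esk=1, Corve=1, Farn=2, Ivel=2, Arden=2. No two conflicting regions share a color.

3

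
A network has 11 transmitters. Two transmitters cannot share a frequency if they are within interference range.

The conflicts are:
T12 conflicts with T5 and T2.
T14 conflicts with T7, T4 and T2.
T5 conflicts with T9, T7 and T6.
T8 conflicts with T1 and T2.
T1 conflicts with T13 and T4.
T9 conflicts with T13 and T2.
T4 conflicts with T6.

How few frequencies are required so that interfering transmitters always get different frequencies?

3

The cycle T7-T5-T6-T4-T14-T7 has odd length 5, so it cannot be 2-colored; at least 3 frequencies are needed.
3 frequencies suffice: frequency 1 → {T5, T13, T4, T2}; frequency 2 → {T12, T14, T1, T9, T6}; frequency 3 → {T8, T7}. No two conflicting transmitters share a frequency.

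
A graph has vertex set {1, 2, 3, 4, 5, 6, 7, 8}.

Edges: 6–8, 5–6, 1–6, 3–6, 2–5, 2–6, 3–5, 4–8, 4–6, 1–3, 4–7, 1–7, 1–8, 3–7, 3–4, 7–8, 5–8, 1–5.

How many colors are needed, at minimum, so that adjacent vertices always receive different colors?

4

1, 5, 6, 8 form a clique, so at least 4 colors are needed.
4 colors suffice: 1=c, 2=c, 3=d, 4=b, 5=b, 6=a, 7=a, 8=d. No two adjacent vertices share a color.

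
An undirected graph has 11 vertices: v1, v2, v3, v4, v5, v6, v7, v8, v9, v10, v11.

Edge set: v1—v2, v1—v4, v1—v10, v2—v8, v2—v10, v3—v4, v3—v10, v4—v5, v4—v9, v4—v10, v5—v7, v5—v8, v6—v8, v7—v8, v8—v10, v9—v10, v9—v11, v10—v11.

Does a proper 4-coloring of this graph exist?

Yes

The chromatic number is 3. v3, v4, v10 are pairwise adjacent, so at least 3 colors are needed.
3 colors suffice: v1=3, v2=2, v3=3, v4=2, v5=1, v6=1, v7=2, v8=3, v9=3, v10=1, v11=2.
Since 4 ≥ 3, a proper 4-coloring certainly exists.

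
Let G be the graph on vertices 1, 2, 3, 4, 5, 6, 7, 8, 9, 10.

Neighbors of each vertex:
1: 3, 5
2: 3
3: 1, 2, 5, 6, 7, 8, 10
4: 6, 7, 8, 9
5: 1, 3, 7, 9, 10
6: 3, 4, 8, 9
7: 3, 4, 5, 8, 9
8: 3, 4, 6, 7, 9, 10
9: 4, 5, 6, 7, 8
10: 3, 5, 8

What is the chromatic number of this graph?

4, 7, 8, 9 form a clique, so at least 4 colors are needed.
A valid assignment using 4 colors: 1=c, 2=b, 3=a, 4=d, 5=b, 6=c, 7=c, 8=b, 9=a, 10=c. Each edge has distinct colors on its endpoints.

4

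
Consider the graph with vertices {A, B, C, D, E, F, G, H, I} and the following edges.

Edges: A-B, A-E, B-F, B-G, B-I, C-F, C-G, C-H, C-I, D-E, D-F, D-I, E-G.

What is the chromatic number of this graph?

3

The cycle C-F-D-E-G-C has odd length 5, so it cannot be 2-colored; at least 3 colors are needed.
3 colors suffice: color red → {B, C, D}; color blue → {A, F, G, H, I}; color green → {E}. No two adjacent vertices share a color.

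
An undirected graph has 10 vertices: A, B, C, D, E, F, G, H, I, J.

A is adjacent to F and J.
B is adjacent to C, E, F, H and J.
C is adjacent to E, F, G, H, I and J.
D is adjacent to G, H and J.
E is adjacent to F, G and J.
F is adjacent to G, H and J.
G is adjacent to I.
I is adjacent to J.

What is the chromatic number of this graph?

5

B, C, E, F, J are mutually adjacent (a clique of size 5), so at least 5 colors are needed.
5 colors suffice: color 1 → {D, F, I}; color 2 → {A, C}; color 3 → {G, H, J}; color 4 → {E}; color 5 → {B}. No two adjacent vertices share a color.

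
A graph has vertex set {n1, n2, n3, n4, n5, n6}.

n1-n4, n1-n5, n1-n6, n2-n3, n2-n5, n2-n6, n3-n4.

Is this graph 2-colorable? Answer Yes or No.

The cycle n3-n2-n6-n1-n4-n3 has odd length 5, so it cannot be 2-colored; at least 3 colors are needed.
So 2 colors are not enough.

No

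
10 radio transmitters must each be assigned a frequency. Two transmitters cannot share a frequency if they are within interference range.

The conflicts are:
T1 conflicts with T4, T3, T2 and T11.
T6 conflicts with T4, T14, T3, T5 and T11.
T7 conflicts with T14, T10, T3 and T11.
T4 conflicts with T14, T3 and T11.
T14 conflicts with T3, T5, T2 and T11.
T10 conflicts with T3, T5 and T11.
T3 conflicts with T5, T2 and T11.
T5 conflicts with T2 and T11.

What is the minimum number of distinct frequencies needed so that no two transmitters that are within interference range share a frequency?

5

T6, T4, T14, T3, T11 are mutually in conflict, so at least 5 frequencies are needed.
5 frequencies suffice: frequency 1 → {T3}; frequency 2 → {T2, T11}; frequency 3 → {T1, T14, T10}; frequency 4 → {T7, T4, T5}; frequency 5 → {T6}. No two conflicting transmitters share a frequency.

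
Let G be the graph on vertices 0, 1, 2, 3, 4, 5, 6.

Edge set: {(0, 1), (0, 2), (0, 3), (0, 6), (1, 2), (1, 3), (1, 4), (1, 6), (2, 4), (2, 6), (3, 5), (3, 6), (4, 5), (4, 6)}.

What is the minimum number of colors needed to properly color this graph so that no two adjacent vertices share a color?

4

0, 1, 2, 6 are mutually adjacent (a clique of size 4), so at least 4 colors are needed.
4 colors suffice: 0=c, 1=b, 2=d, 3=d, 4=c, 5=a, 6=a. Every edge joins two different colors.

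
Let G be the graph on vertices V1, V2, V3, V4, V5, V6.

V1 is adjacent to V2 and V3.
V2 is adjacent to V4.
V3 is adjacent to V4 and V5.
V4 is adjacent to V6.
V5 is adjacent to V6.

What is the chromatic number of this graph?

2

V1 and V3 are adjacent, so at least 2 colors are needed.
A valid assignment using 2 colors: V1=red, V2=blue, V3=blue, V4=red, V5=red, V6=blue. No two adjacent vertices share a color.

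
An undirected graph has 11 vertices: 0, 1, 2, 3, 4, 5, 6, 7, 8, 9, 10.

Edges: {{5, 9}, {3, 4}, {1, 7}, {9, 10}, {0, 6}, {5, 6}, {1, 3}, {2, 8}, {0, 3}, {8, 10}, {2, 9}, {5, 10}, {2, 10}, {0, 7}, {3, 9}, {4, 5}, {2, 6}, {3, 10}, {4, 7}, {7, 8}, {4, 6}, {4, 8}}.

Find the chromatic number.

2, 9, 10 are pairwise adjacent, so at least 3 colors are needed.
3 colors suffice: 0=blue, 1=blue, 2=red, 3=red, 4=blue, 5=red, 6=green, 7=red, 8=green, 9=green, 10=blue. Each edge has distinct colors on its endpoints.

3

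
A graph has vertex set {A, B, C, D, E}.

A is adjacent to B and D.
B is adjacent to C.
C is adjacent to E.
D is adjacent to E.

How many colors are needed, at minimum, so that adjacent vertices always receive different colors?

3

The cycle E-D-A-B-C-E has odd length 5, so it cannot be 2-colored; at least 3 colors are needed.
One proper 3-coloring: A=1, B=2, C=1, D=2, E=3. Each edge has distinct colors on its endpoints.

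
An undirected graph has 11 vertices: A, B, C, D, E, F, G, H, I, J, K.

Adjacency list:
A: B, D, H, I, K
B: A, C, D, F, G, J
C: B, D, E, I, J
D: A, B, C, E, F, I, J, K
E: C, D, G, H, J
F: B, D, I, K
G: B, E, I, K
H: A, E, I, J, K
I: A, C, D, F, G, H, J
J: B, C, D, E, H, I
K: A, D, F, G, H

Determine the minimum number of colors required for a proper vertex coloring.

4

C, D, I, J are mutually adjacent (a clique of size 4), so at least 4 colors are needed.
4 colors suffice: color red → {D, G, H}; color blue → {B, E, I, K}; color green → {A, F, J}; color yellow → {C}. Each edge has distinct colors on its endpoints.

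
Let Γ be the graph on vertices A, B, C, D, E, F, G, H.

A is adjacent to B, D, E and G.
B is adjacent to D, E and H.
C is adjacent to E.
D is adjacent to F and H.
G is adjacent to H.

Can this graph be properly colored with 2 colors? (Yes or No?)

A, B, D are mutually adjacent, so at least 3 colors are needed.
So 2 colors are not enough.

No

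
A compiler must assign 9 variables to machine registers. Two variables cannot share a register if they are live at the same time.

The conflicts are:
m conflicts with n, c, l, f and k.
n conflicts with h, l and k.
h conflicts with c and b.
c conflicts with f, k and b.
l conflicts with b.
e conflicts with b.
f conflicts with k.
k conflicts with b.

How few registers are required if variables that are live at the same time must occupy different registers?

m, c, f, k all conflict with each other, so at least 4 registers are needed.
Using 4 registers: m=2, n=3, h=1, c=3, l=1, e=1, f=4, k=1, b=2. Each listed conflict is separated.

4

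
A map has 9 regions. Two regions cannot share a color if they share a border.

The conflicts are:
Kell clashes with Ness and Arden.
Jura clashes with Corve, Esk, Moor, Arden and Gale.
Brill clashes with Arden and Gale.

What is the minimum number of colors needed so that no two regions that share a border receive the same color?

Jura and Esk conflict, so at least 2 colors are needed.
A valid assignment using 2 colors: Kell=1, Jura=1, Ness=2, Corve=2, Esk=2, Moor=2, Brill=1, Arden=2, Gale=2. No two conflicting regions share a color.

2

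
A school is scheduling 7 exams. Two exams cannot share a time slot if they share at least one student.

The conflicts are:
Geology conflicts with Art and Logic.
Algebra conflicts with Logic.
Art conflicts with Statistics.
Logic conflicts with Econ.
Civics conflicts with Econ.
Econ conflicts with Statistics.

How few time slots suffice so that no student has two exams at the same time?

The cycle Geology-Logic-Econ-Statistics-Art-Geology has odd length 5, so it cannot be 2-colored; at least 3 time slots are needed.
3 time slots suffice: Geology=3, Algebra=1, Art=1, Logic=2, Civics=2, Econ=1, Statistics=2. Every pair that conflicts lands in different time slots.

3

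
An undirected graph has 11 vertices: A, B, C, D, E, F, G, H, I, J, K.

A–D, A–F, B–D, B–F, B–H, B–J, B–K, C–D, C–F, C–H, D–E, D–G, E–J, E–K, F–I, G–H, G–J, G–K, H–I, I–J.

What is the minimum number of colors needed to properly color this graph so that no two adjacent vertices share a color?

2

I and J are adjacent, so at least 2 colors are needed.
A valid assignment using 2 colors: A=blue, B=blue, C=blue, D=red, E=blue, F=red, G=blue, H=red, I=blue, J=red, K=red. No two adjacent vertices share a color.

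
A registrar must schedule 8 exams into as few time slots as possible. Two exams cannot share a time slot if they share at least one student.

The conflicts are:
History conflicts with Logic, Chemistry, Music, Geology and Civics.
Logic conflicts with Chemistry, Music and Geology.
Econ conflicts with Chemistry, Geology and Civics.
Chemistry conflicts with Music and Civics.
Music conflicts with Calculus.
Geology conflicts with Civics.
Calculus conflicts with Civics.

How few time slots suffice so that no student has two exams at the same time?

4

History, Logic, Chemistry, Music all conflict with each other, so at least 4 time slots are needed.
4 time slots suffice: time slot 1 → {Chemistry, Geology, Calculus}; time slot 2 → {Music, Civics}; time slot 3 → {History, Econ}; time slot 4 → {Logic}. Every pair that conflicts lands in different time slots.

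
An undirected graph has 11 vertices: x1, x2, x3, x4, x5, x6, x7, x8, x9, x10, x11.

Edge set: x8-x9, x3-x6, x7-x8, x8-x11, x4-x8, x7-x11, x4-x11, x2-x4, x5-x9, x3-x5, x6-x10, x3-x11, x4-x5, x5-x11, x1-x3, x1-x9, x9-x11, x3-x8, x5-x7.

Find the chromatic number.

x4, x8, x11 are mutually adjacent, so at least 3 colors are needed.
3 colors suffice: x1=1, x2=1, x3=3, x4=3, x5=2, x6=1, x7=3, x8=2, x9=3, x10=2, x11=1. Every edge joins two different colors.

3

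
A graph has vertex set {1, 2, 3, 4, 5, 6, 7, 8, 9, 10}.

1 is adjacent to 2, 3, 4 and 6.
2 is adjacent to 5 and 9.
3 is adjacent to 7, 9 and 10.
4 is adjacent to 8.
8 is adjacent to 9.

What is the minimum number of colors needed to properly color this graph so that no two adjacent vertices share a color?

The cycle 8-9-3-1-4-8 has odd length 5, so it cannot be 2-colored; at least 3 colors are needed.
3 colors suffice: color a → {2, 3, 4, 6}; color b → {1, 5, 7, 9, 10}; color c → {8}. No two adjacent vertices share a color.

3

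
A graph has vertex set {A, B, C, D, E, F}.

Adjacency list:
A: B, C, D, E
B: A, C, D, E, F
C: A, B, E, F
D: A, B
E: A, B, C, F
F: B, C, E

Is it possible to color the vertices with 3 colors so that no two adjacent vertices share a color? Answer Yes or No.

No

B, C, E, F form a clique, so at least 4 colors are needed.
So 3 colors are not enough.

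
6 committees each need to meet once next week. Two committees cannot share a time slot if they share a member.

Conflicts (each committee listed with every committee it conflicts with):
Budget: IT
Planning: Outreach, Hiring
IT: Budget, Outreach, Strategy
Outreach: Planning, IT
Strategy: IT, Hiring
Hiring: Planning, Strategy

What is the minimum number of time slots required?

3

The cycle IT-Strategy-Hiring-Planning-Outreach-IT has odd length 5, so it cannot be 2-colored; at least 3 time slots are needed.
Using 3 time slots: Budget=2, Planning=3, IT=1, Outreach=2, Strategy=2, Hiring=1. Every pair that conflicts lands in different time slots.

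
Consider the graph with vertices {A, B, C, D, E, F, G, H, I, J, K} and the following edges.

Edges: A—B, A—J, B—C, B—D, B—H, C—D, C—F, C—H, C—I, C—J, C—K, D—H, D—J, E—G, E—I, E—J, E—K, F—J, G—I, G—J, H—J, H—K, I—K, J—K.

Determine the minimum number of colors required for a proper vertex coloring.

4

C, D, H, J are mutually adjacent (a clique of size 4), so at least 4 colors are needed.
4 colors suffice: color red → {B, I, J}; color blue → {A, C, E}; color green → {F, G, H}; color yellow → {D, K}. No two adjacent vertices share a color.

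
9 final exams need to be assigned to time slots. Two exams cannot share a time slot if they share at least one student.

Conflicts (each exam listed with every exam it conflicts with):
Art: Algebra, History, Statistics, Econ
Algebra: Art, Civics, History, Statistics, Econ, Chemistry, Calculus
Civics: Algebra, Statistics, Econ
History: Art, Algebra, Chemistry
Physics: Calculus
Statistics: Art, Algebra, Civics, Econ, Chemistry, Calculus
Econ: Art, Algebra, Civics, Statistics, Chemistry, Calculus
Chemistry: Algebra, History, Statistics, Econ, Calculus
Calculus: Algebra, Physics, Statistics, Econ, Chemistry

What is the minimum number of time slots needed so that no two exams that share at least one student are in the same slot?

Algebra, Statistics, Econ, Chemistry, Calculus pairwise conflict, so at least 5 time slots are needed.
5 time slots suffice: time slot 1 → {Algebra, Physics}; time slot 2 → {History, Econ}; time slot 3 → {Statistics}; time slot 4 → {Art, Civics, Chemistry}; time slot 5 → {Calculus}. Every pair that conflicts lands in different time slots.

5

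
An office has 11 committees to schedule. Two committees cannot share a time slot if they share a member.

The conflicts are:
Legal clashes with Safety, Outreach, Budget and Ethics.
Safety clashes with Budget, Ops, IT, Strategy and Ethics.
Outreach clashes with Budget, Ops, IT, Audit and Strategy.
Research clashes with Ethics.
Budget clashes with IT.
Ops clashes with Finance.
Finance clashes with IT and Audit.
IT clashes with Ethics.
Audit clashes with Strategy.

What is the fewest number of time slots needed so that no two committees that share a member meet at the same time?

3

Safety, IT, Ethics are mutually in conflict, so at least 3 time slots are needed.
3 time slots suffice: time slot 1 → {Safety, Outreach, Research, Finance}; time slot 2 → {Legal, Ops, IT, Audit}; time slot 3 → {Budget, Strategy, Ethics}. No two conflicting committees share a time slot.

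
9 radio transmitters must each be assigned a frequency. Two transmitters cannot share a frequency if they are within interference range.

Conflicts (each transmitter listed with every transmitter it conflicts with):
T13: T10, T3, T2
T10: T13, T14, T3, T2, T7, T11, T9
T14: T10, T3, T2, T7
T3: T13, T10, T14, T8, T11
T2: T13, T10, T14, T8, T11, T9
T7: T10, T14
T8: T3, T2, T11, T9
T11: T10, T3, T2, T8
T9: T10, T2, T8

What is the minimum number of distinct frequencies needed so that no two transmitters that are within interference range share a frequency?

T2, T8, T9 are mutually in conflict, so at least 3 frequencies are needed.
3 frequencies suffice: frequency 1 → {T10, T8}; frequency 2 → {T3, T2, T7}; frequency 3 → {T13, T14, T11, T9}. Each listed conflict is separated.

3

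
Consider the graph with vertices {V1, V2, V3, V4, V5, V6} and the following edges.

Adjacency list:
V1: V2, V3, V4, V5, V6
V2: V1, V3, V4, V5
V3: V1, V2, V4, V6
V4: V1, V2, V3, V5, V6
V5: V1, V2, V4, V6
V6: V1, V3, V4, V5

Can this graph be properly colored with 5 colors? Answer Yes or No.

The chromatic number is 4. V1, V4, V5, V6 form a clique, so at least 4 colors are needed.
One proper 4-coloring: V1=1, V2=3, V3=4, V4=2, V5=4, V6=3.
Since 5 ≥ 4, a proper 5-coloring certainly exists.

Yes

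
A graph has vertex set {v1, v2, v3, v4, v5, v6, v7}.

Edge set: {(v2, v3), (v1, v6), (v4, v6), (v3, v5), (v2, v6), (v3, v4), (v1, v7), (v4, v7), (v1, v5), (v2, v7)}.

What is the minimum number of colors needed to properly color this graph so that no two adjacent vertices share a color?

3

The cycle v7-v1-v5-v3-v4-v7 has odd length 5, so it cannot be 2-colored; at least 3 colors are needed.
3 colors suffice: color 1 → {v3, v6, v7}; color 2 → {v1, v2, v4}; color 3 → {v5}. Each edge has distinct colors on its endpoints.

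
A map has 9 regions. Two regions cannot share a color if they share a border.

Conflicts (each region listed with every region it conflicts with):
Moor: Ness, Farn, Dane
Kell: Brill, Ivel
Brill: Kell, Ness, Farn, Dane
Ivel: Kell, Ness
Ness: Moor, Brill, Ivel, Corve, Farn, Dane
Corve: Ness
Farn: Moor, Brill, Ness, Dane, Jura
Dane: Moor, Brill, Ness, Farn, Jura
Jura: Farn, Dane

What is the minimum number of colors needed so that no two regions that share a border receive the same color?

Moor, Ness, Farn, Dane all conflict with each other, so at least 4 colors are needed.
4 colors suffice: color 1 → {Kell, Ness, Jura}; color 2 → {Ivel, Corve, Farn}; color 3 → {Dane}; color 4 → {Moor, Brill}. Each listed conflict is separated.

4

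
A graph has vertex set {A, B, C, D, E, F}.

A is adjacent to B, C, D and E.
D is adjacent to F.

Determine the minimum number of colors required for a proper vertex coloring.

2

A and C are adjacent, so at least 2 colors are needed.
2 colors suffice: color 1 → {A, F}; color 2 → {B, C, D, E}. No two adjacent vertices share a color.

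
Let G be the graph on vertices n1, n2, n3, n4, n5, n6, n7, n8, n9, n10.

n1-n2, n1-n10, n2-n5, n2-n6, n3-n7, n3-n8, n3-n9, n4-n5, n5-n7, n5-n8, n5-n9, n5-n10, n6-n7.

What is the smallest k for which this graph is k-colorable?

n5 and n9 are adjacent, so at least 2 colors are needed.
2 colors suffice: n1=red, n2=blue, n3=red, n4=blue, n5=red, n6=red, n7=blue, n8=blue, n9=blue, n10=blue. Each edge has distinct colors on its endpoints.

2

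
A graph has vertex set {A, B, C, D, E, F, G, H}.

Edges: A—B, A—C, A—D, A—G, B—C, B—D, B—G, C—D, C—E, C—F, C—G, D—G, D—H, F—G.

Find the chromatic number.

A, B, C, D, G are mutually adjacent (a clique of size 5), so at least 5 colors are needed.
5 colors suffice: A=5, B=4, C=1, D=2, E=2, F=2, G=3, H=1. Every edge joins two different colors.

5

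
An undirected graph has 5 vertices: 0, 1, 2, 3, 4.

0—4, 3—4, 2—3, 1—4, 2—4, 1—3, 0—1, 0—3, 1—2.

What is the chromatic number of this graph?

0, 1, 3, 4 are pairwise adjacent (a clique of size 4), so at least 4 colors are needed.
4 colors suffice: 0=d, 1=a, 2=d, 3=b, 4=c. No two adjacent vertices share a color.

4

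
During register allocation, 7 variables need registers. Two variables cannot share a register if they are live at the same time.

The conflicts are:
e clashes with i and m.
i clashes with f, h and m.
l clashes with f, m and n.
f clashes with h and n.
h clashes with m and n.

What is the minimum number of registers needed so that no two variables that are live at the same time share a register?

3

l, f, n pairwise conflict, so at least 3 registers are needed.
3 registers suffice: register 1 → {f, m}; register 2 → {i, n}; register 3 → {e, l, h}. Each listed conflict is separated.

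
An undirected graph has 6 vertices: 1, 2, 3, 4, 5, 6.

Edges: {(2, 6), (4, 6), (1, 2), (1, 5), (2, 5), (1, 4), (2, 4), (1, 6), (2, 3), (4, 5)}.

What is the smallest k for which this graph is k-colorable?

1, 2, 4, 6 form a clique, so at least 4 colors are needed.
4 colors suffice: 1=b, 2=a, 3=b, 4=c, 5=d, 6=d. No two adjacent vertices share a color.

4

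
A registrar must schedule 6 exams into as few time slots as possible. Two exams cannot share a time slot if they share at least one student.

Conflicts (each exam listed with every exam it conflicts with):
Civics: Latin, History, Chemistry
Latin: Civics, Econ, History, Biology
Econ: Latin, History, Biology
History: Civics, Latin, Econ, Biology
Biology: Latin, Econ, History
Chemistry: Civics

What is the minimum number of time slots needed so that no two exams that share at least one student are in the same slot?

4

Latin, Econ, History, Biology all conflict with each other, so at least 4 time slots are needed.
Using 4 time slots: Civics=3, Latin=2, Econ=4, History=1, Biology=3, Chemistry=1. Each listed conflict is separated.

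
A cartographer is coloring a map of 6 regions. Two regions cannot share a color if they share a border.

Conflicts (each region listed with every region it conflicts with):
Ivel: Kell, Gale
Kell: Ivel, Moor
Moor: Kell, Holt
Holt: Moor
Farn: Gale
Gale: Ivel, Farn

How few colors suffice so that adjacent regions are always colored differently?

2

Moor and Holt conflict, so at least 2 colors are needed.
2 colors suffice: color 1 → {Ivel, Moor, Farn}; color 2 → {Kell, Holt, Gale}. Each listed conflict is separated.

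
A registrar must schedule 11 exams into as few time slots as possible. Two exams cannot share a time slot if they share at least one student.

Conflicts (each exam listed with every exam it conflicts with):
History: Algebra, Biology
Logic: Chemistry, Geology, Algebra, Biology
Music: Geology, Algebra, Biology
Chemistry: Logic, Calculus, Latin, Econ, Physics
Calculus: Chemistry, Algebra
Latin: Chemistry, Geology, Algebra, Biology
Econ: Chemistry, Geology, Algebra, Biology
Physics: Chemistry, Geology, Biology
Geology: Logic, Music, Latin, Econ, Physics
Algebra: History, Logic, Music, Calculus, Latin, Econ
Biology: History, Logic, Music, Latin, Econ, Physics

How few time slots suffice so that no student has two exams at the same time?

2

History and Algebra conflict, so at least 2 time slots are needed.
2 time slots suffice: History=2, Logic=2, Music=2, Chemistry=1, Calculus=2, Latin=2, Econ=2, Physics=2, Geology=1, Algebra=1, Biology=1. No two conflicting exams share a time slot.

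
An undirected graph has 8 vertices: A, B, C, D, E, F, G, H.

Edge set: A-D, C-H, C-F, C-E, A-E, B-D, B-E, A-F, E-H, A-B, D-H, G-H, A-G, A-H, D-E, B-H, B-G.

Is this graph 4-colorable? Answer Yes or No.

No

A, B, D, E, H form a clique, so at least 5 colors are needed.
So 4 colors are not enough.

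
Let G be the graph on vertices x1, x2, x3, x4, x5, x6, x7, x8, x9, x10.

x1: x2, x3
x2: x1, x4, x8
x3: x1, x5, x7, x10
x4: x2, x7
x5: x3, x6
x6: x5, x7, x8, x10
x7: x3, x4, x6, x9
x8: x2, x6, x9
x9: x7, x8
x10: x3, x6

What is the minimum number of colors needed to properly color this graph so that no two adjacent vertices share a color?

3

The cycle x2-x8-x6-x7-x4-x2 has odd length 5, so it cannot be 2-colored; at least 3 colors are needed.
3 colors suffice: color R → {x2, x3, x6, x9}; color B → {x1, x5, x7, x8, x10}; color G → {x4}. No two adjacent vertices share a color.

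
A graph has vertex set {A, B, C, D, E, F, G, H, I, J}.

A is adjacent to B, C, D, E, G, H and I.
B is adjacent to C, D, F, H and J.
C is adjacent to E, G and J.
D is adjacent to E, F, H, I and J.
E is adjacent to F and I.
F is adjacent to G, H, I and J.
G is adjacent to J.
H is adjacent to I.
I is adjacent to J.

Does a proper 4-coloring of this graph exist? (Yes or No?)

The chromatic number is 4. B, D, F, H form a clique, so at least 4 colors are needed.
4 colors suffice: color 1 → {A, F}; color 2 → {C, D}; color 3 → {B, G, I}; color 4 → {E, H, J}.
That is already a proper 4-coloring.

Yes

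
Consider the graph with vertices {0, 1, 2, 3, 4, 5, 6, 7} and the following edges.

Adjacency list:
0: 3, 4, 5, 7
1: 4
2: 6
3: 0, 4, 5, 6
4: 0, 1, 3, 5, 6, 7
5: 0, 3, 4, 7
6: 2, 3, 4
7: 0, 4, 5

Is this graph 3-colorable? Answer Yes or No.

No

0, 4, 5, 7 are pairwise adjacent (a clique of size 4), so at least 4 colors are needed.
So 3 colors are not enough.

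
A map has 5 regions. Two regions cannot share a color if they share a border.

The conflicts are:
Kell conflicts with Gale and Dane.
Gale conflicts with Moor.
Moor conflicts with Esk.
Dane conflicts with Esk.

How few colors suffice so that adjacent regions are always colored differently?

The cycle Esk-Moor-Gale-Kell-Dane-Esk has odd length 5, so it cannot be 2-colored; at least 3 colors are needed.
3 colors suffice: color 1 → {Gale, Dane}; color 2 → {Kell, Moor}; color 3 → {Esk}. Every pair that conflicts lands in different colors.

3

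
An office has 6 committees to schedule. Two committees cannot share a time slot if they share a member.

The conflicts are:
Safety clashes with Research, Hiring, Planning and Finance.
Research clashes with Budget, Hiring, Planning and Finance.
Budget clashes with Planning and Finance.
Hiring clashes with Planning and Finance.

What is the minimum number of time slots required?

Safety, Research, Hiring, Planning are mutually in conflict, so at least 4 time slots are needed.
4 time slots suffice: time slot 1 → {Research}; time slot 2 → {Planning, Finance}; time slot 3 → {Safety, Budget}; time slot 4 → {Hiring}. Each listed conflict is separated.

4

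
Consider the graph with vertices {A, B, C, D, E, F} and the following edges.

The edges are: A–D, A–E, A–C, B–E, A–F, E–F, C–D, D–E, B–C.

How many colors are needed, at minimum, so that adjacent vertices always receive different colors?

3

A, C, D form a triangle, so at least 3 colors are needed.
3 colors suffice: color red → {A, B}; color blue → {C, E}; color green → {D, F}. No two adjacent vertices share a color.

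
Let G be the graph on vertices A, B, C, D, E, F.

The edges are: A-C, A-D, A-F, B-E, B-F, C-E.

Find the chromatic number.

3

The cycle F-A-C-E-B-F has odd length 5, so it cannot be 2-colored; at least 3 colors are needed.
3 colors suffice: color red → {A, B}; color blue → {C, D, F}; color green → {E}. Every edge joins two different colors.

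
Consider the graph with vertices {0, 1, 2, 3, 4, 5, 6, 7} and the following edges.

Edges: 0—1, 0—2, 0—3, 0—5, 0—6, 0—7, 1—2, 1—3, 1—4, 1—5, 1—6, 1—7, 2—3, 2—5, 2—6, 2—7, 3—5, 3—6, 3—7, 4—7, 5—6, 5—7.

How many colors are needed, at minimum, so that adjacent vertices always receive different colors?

0, 1, 2, 3, 5, 6 form a clique, so at least 6 colors are needed.
6 colors suffice: color red → {1}; color blue → {2, 4}; color green → {0}; color yellow → {6, 7}; color purple → {5}; color orange → {3}. Each edge has distinct colors on its endpoints.

6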